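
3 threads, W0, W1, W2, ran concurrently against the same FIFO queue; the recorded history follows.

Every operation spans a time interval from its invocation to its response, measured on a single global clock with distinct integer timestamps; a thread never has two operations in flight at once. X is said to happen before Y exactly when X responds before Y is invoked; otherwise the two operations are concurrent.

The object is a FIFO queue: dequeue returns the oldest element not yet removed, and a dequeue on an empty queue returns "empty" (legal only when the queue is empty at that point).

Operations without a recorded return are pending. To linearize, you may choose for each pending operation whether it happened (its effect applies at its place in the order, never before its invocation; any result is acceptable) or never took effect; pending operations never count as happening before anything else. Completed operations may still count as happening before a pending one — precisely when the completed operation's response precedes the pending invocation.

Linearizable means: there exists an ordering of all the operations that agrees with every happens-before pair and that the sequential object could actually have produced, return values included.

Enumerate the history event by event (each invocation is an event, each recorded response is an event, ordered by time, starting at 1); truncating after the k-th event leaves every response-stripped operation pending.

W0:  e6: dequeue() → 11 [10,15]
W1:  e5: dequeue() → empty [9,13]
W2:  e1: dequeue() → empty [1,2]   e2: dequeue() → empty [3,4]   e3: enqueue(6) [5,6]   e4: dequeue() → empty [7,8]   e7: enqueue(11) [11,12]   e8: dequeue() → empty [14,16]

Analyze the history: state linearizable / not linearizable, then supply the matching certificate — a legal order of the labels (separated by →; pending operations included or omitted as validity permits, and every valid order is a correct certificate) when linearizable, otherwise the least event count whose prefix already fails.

not linearizable — minimal violating prefix: 8 events

prefix check: 1..7 passes, 1..8 fails once e4's time-8 response joins
the completed operations (4 total) allow one real-time order; the FIFO queue replay rejects it
take e1, e2, e3, e4: step 4 already fails, because e4 dequeue() → empty cannot occur there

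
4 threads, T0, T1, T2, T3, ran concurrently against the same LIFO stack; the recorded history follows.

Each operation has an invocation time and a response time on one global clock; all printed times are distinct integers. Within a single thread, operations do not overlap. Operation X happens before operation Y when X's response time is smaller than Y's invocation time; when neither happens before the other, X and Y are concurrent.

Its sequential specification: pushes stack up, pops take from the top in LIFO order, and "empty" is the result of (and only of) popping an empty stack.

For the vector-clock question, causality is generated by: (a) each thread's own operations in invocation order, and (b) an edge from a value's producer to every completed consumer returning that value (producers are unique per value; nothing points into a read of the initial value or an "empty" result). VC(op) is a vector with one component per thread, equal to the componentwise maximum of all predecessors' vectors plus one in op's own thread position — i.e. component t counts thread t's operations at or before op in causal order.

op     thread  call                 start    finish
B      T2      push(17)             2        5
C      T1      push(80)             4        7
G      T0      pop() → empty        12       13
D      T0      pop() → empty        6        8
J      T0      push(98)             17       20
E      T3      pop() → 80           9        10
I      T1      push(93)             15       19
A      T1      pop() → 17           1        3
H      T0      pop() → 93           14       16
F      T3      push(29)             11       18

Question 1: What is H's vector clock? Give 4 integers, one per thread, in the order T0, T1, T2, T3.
root op B, invoked 2: fresh clock plus T2's own tick → (0, 0, 1, 0)
root op D, invoked 6: fresh clock plus T0's own tick → (1, 0, 0, 0)
merge at A (invoked 1): VC(B)=(0, 0, 1, 0), own-thread bump on T1 → (0, 1, 1, 0)
merge at G (invoked 12): VC(D)=(1, 0, 0, 0), own-thread bump on T0 → (2, 0, 0, 0)
merge at C (invoked 4): VC(A)=(0, 1, 1, 0), own-thread bump on T1 → (0, 2, 1, 0)
merge at E (invoked 9): VC(C)=(0, 2, 1, 0), own-thread bump on T3 → (0, 2, 1, 1)
merge at I (invoked 15): VC(C)=(0, 2, 1, 0), own-thread bump on T1 → (0, 3, 1, 0)
merge at F (invoked 11): VC(E)=(0, 2, 1, 1), own-thread bump on T3 → (0, 2, 1, 2)
merge at H (invoked 14): VC(G)=(2, 0, 0, 0), VC(I)=(0, 3, 1, 0), own-thread bump on T0 → (3, 3, 1, 0)
merge at J (invoked 17): VC(H)=(3, 3, 1, 0), own-thread bump on T0 → (4, 3, 1, 0)
target: VC(H) = (3, 3, 1, 0)

(3, 3, 1, 0)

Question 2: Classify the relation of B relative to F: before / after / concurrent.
B spans [2,5], F spans [11,18]
resp(B)=5 < inv(F)=11

before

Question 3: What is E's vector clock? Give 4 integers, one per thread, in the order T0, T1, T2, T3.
B, invoked 2, has no incoming edges; only T2's bump applies → (0, 0, 1, 0)
D, invoked 6, has no incoming edges; only T0's bump applies → (1, 0, 0, 0)
from VC(B)=(0, 0, 1, 0), A (invoked 1) maxes components and bumps T1 → (0, 1, 1, 0)
from VC(D)=(1, 0, 0, 0), G (invoked 12) maxes components and bumps T0 → (2, 0, 0, 0)
from VC(A)=(0, 1, 1, 0), C (invoked 4) maxes components and bumps T1 → (0, 2, 1, 0)
from VC(C)=(0, 2, 1, 0), E (invoked 9) maxes components and bumps T3 → (0, 2, 1, 1)
from VC(C)=(0, 2, 1, 0), I (invoked 15) maxes components and bumps T1 → (0, 3, 1, 0)
from VC(E)=(0, 2, 1, 1), F (invoked 11) maxes components and bumps T3 → (0, 2, 1, 2)
from VC(G)=(2, 0, 0, 0), VC(I)=(0, 3, 1, 0), H (invoked 14) maxes components and bumps T0 → (3, 3, 1, 0)
from VC(H)=(3, 3, 1, 0), J (invoked 17) maxes components and bumps T0 → (4, 3, 1, 0)
target: VC(E) = (0, 2, 1, 1)

(0, 2, 1, 1)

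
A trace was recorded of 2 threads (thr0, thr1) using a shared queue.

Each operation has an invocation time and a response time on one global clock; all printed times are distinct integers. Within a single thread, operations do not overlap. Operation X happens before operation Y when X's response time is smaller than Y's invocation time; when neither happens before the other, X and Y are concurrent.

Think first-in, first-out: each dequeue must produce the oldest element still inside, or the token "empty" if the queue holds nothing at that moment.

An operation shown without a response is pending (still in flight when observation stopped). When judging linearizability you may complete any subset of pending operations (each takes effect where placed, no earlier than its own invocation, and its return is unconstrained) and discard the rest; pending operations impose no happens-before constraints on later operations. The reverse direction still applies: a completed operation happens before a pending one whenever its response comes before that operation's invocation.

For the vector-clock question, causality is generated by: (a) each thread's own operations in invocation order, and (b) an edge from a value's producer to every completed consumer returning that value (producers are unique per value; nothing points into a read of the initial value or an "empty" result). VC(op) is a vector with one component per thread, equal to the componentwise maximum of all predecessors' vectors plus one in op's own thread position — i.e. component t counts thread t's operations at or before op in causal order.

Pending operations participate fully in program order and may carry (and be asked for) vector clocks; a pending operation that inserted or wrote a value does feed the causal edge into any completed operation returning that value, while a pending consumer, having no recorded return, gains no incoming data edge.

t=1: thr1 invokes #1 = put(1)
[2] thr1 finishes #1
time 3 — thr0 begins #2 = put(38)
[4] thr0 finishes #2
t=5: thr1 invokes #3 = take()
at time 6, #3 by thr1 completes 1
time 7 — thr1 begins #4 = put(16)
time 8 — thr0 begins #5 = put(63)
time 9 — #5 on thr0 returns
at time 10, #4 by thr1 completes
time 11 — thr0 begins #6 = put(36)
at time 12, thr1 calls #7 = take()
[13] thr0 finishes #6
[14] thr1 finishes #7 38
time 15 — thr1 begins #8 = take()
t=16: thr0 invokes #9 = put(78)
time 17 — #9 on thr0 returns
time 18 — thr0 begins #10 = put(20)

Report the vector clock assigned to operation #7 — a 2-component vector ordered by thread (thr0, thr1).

(1, 4)

root op #1, invoked 1: fresh clock plus thr1's own tick → (0, 1)
root op #2, invoked 3: fresh clock plus thr0's own tick → (1, 0)
invoked at 5, #3 merges VC(#1)=(0, 1) and bumps thr1's slot → (0, 2)
invoked at 8, #5 merges VC(#2)=(1, 0) and bumps thr0's slot → (2, 0)
invoked at 7, #4 merges VC(#3)=(0, 2) and bumps thr1's slot → (0, 3)
invoked at 11, #6 merges VC(#5)=(2, 0) and bumps thr0's slot → (3, 0)
invoked at 16, #9 merges VC(#6)=(3, 0) and bumps thr0's slot → (4, 0)
invoked at 12, #7 merges VC(#2)=(1, 0), VC(#4)=(0, 3) and bumps thr1's slot → (1, 4)
invoked at 18, #10 merges VC(#9)=(4, 0) and bumps thr0's slot → (5, 0)
invoked at 15, #8 merges VC(#7)=(1, 4) and bumps thr1's slot → (1, 5)
target: VC(#7) = (1, 4)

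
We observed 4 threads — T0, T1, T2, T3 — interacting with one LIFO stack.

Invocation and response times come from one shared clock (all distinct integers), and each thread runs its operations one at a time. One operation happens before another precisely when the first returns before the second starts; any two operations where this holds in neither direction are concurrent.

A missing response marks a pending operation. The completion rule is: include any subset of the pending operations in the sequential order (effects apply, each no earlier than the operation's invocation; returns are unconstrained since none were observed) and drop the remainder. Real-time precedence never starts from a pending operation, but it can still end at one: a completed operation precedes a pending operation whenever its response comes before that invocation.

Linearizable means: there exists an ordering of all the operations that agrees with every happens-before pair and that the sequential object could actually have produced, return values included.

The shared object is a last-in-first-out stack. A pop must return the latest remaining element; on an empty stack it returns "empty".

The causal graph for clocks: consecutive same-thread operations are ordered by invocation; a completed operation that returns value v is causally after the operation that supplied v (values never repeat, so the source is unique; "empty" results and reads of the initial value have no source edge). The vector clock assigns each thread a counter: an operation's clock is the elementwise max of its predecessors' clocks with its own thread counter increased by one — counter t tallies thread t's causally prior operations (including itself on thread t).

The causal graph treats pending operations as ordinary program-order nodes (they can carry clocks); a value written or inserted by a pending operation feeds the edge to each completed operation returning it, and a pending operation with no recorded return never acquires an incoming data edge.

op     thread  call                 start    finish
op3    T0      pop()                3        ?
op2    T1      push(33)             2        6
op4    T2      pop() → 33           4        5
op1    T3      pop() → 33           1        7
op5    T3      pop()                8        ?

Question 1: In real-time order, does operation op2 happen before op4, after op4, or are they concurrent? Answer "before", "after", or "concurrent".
concurrent

op2 spans [2,6], op4 spans [4,5]
the intervals overlap in both directions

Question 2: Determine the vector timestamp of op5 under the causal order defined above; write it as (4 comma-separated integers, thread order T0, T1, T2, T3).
(0, 1, 0, 2)

no predecessors for op2 (invoked 2): T1 increments from zero → (0, 1, 0, 0)
no predecessors for op3 (invoked 3): T0 increments from zero → (1, 0, 0, 0)
op1, invoked 1, takes VC(op2)=(0, 1, 0, 0) under max, adds 1 for T3 → (0, 1, 0, 1)
op4, invoked 4, takes VC(op2)=(0, 1, 0, 0) under max, adds 1 for T2 → (0, 1, 1, 0)
op5, invoked 8, takes VC(op1)=(0, 1, 0, 1) under max, adds 1 for T3 → (0, 1, 0, 2)
target: VC(op5) = (0, 1, 0, 2)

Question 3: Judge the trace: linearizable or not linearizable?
not linearizable

already the first 7 events (up to op1's response at time 7) admit no linearization; the first 6 still do
real-time-consistent orders of the 3 completed operations: 6 — all fail the LIFO stack replay
no escape via the 1 pending operation (op3): every completion choice fails
take op1, op2, op4 (pending dropped): step 1 already fails, because op1 pop() → 33 cannot occur there
take op1, op4, op2 (pending dropped): step 1 already fails, because op1 pop() → 33 cannot occur there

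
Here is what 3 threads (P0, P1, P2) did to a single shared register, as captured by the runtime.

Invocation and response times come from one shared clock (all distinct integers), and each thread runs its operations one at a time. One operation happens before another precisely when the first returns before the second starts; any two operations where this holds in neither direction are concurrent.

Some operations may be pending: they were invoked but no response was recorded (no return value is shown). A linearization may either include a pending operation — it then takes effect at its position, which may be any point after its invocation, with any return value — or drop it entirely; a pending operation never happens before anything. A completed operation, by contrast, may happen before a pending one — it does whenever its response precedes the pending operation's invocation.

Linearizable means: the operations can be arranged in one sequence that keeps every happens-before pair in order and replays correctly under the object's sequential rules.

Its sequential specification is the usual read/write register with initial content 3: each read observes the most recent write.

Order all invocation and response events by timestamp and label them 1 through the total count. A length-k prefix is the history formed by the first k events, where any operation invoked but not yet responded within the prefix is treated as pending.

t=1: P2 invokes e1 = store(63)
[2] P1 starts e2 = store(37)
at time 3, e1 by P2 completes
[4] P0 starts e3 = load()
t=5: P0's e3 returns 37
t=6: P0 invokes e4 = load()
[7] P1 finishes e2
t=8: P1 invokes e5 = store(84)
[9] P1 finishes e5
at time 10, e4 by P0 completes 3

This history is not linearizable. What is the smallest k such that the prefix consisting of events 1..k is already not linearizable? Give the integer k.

one valid order for events 1..9 is e1, e2, e3, e4, e5:
step 1: e1 store(63) — value 63
step 2: e2 store(37) — value 37
step 3: e3 load() → 37 — value 37
step 4: e4 load() (pending, included) — value 37
step 5: e5 store(84) — value 84
event 10 — e4's response, time 10 — after it, nothing linearizes
e.g. e1, e2, e3, e4, e5: illegal at step 4, since e4 load() → 3 cannot apply there
e.g. e1, e2, e3, e5, e4: illegal at step 5, since e4 load() → 3 cannot apply there

10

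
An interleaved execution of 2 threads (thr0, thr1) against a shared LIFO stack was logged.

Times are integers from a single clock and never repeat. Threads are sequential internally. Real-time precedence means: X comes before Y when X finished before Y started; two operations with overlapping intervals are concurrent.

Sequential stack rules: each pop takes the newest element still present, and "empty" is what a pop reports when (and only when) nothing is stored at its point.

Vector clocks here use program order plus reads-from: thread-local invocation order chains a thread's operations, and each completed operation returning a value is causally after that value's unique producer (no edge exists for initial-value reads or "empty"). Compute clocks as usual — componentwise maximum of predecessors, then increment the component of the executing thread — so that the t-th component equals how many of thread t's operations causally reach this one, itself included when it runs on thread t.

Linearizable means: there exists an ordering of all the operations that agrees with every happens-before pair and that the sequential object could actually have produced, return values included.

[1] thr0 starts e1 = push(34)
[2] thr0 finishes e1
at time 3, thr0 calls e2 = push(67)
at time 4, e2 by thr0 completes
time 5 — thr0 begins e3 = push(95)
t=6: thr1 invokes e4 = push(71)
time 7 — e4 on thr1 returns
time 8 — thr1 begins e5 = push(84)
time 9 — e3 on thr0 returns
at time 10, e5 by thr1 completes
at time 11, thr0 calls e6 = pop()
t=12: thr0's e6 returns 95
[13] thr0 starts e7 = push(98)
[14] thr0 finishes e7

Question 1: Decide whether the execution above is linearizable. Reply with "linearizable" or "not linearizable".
witness order: e1, e2, e4, e5, e3, e6, e7
after step 1 (e1 push(34)): stack <34>
after step 2 (e2 push(67)): stack <34,67>
after step 3 (e4 push(71)): stack <34,67,71>
after step 4 (e5 push(84)): stack <34,67,71,84>
after step 5 (e3 push(95)): stack <34,67,71,84,95>
after step 6 (e6 pop() → 95): stack <34,67,71,84>
after step 7 (e7 push(98)): stack <34,67,71,84,98>

linearizable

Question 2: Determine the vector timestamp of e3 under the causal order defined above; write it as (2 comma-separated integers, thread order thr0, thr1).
no predecessors for e4 (invoked 6): thr1 increments from zero → (0, 1)
no predecessors for e1 (invoked 1): thr0 increments from zero → (1, 0)
from VC(e4)=(0, 1), e5 (invoked 8) maxes components and bumps thr1 → (0, 2)
from VC(e1)=(1, 0), e2 (invoked 3) maxes components and bumps thr0 → (2, 0)
from VC(e2)=(2, 0), e3 (invoked 5) maxes components and bumps thr0 → (3, 0)
from VC(e3)=(3, 0), e6 (invoked 11) maxes components and bumps thr0 → (4, 0)
from VC(e6)=(4, 0), e7 (invoked 13) maxes components and bumps thr0 → (5, 0)
target: VC(e3) = (3, 0)

(3, 0)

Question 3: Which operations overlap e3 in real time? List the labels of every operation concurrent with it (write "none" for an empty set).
e3 runs from 5 to 9; window-overlapping ops are concurrent
e1 [1,2]: before
e2 [3,4]: before
e4 [6,7]: concurrent
e5 [8,10]: concurrent
e6 [11,12]: after
e7 [13,14]: after

e4, e5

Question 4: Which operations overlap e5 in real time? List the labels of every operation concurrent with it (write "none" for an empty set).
concurrent with e5 ([8,10]): every op whose interval crosses 8..10
e1 [1,2]: before
e2 [3,4]: before
e3 [5,9]: concurrent
e4 [6,7]: before
e6 [11,12]: after
e7 [13,14]: after

e3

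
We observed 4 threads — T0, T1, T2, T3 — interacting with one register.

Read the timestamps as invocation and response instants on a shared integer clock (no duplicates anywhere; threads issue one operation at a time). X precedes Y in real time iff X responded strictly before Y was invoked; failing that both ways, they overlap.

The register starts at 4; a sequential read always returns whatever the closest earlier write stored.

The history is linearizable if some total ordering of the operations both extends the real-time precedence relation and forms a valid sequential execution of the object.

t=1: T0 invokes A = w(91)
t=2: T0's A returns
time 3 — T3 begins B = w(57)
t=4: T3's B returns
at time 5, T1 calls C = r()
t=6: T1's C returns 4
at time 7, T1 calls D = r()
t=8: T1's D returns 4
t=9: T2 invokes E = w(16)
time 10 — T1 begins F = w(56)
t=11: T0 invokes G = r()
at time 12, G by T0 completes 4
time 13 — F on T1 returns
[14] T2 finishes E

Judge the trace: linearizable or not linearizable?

events 1..5 are fine; event 6 — the response of C at time 6 — makes the prefix non-linearizable
exactly one order of the 3 completed ops respects real time; the register replay fails
sample order A, B, C stalls at step 3 — C r() → 4 has no legal effect

not linearizable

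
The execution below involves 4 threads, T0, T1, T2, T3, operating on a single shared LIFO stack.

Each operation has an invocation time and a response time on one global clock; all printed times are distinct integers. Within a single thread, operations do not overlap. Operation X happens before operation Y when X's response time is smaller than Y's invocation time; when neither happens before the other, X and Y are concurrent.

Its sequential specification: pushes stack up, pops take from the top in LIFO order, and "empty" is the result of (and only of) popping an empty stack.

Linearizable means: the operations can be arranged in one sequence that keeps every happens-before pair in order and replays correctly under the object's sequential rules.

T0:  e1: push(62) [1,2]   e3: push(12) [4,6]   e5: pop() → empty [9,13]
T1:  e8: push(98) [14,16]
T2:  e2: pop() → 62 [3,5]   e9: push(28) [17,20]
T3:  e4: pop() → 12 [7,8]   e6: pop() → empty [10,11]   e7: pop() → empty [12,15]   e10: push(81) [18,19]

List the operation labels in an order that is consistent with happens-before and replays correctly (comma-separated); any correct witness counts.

after step 1 (e1 push(62)): stack <62>
after step 2 (e2 pop() → 62): stack <>
after step 3 (e3 push(12)): stack <12>
after step 4 (e4 pop() → 12): stack <>
after step 5 (e5 pop() → empty): stack <>
after step 6 (e6 pop() → empty): stack <>
after step 7 (e7 pop() → empty): stack <>
after step 8 (e8 push(98)): stack <98>
after step 9 (e9 push(28)): stack <98,28>
after step 10 (e10 push(81)): stack <98,28,81>

e1, e2, e3, e4, e5, e6, e7, e8, e9, e10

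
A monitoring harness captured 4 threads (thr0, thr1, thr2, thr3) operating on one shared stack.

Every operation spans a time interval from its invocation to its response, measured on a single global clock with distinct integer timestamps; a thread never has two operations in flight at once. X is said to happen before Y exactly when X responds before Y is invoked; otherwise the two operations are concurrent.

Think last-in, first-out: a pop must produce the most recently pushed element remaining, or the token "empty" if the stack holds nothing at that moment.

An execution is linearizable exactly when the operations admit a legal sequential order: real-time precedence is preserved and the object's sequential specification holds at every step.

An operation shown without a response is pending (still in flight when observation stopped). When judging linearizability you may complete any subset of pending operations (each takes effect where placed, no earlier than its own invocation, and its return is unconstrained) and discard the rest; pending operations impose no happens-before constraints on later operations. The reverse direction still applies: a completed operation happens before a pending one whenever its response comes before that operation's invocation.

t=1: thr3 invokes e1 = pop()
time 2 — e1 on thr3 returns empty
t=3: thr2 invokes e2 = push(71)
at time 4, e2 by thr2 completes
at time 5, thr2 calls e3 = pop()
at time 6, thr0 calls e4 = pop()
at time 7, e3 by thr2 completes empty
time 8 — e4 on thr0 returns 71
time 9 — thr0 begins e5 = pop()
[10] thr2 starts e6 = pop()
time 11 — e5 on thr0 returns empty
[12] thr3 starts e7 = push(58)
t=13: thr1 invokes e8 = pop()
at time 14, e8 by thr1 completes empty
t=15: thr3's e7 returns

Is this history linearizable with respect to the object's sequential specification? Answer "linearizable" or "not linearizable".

witness order: e1, e2, e4, e3, e5, e6, e8, e7
after step 1 (e1 pop() → empty): stack <>
after step 2 (e2 push(71)): stack <71>
after step 3 (e4 pop() → 71): stack <>
after step 4 (e3 pop() → empty): stack <>
after step 5 (e5 pop() → empty): stack <>
after step 6 (e6 pop() (pending, included)): stack <>
after step 7 (e8 pop() → empty): stack <>
after step 8 (e7 push(58)): stack <58>

linearizable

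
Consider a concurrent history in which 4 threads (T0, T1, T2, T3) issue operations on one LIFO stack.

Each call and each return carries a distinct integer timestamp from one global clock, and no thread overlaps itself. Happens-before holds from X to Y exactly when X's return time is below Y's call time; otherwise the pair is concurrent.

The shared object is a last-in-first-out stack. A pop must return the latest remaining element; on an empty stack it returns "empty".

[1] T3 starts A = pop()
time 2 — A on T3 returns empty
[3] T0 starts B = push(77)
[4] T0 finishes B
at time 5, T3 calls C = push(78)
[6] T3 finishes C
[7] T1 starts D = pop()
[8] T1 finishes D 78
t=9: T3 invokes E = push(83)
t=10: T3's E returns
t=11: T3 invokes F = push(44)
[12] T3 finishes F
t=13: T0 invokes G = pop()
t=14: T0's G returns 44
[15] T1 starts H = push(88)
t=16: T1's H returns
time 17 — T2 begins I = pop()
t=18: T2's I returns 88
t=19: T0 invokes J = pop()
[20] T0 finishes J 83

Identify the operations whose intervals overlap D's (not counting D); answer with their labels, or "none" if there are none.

none

D runs from 7 to 8; window-overlapping ops are concurrent
A [1,2]: before
B [3,4]: before
C [5,6]: before
E [9,10]: after
F [11,12]: after
G [13,14]: after
H [15,16]: after
I [17,18]: after
J [19,20]: after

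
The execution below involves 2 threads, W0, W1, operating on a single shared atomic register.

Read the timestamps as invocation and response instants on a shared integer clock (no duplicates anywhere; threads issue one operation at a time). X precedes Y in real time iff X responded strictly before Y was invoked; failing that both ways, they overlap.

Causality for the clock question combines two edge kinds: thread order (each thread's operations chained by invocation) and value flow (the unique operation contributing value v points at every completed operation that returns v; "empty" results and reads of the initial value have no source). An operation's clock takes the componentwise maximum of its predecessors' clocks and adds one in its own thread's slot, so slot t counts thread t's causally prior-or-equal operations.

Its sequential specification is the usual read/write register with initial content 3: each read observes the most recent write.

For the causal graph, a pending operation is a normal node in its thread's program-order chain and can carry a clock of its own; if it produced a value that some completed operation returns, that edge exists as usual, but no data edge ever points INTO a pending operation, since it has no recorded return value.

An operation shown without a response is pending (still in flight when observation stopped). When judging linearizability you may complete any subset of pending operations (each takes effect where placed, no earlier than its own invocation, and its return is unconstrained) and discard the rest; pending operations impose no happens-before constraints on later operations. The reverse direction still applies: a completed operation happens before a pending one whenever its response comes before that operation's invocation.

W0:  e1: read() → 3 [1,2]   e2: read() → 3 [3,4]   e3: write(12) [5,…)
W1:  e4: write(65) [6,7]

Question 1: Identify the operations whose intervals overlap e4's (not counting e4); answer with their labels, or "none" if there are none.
e3

concurrent with e4 ([6,7]): every op whose interval crosses 6..7
e1 [1,2]: before
e2 [3,4]: before
e3 [5,…): concurrent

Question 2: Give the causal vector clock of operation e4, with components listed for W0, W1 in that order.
(0, 1)

VC(e4, invoked at 6): no causal predecessors; +1 on W1 → (0, 1)
VC(e1, invoked at 1): no causal predecessors; +1 on W0 → (1, 0)
invoked at 3, e2 merges VC(e1)=(1, 0) and bumps W0's slot → (2, 0)
invoked at 5, e3 merges VC(e2)=(2, 0) and bumps W0's slot → (3, 0)
target: VC(e4) = (0, 1)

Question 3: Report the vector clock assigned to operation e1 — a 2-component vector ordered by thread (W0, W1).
(1, 0)

invoked at 6, e4 has no predecessors; its own W1 bump gives (0, 1)
invoked at 1, e1 has no predecessors; its own W0 bump gives (1, 0)
from VC(e1)=(1, 0), e2 (invoked 3) maxes components and bumps W0 → (2, 0)
from VC(e2)=(2, 0), e3 (invoked 5) maxes components and bumps W0 → (3, 0)
target: VC(e1) = (1, 0)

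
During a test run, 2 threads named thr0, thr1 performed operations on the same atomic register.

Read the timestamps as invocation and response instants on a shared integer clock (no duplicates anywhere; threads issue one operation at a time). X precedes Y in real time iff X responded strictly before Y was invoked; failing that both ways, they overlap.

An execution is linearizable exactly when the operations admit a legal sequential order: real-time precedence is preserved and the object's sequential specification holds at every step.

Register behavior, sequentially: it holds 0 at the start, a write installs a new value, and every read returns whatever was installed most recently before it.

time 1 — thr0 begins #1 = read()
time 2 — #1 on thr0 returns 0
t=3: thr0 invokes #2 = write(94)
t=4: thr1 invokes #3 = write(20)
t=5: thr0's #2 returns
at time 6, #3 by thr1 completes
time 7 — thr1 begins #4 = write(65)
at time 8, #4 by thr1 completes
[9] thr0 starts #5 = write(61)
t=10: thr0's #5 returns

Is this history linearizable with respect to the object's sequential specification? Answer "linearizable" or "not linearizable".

linearizable

one valid linearization: #1, #2, #3, #4, #5
step 1: #1 read() → 0 — value 0
step 2: #2 write(94) — value 94
step 3: #3 write(20) — value 20
step 4: #4 write(65) — value 65
step 5: #5 write(61) — value 61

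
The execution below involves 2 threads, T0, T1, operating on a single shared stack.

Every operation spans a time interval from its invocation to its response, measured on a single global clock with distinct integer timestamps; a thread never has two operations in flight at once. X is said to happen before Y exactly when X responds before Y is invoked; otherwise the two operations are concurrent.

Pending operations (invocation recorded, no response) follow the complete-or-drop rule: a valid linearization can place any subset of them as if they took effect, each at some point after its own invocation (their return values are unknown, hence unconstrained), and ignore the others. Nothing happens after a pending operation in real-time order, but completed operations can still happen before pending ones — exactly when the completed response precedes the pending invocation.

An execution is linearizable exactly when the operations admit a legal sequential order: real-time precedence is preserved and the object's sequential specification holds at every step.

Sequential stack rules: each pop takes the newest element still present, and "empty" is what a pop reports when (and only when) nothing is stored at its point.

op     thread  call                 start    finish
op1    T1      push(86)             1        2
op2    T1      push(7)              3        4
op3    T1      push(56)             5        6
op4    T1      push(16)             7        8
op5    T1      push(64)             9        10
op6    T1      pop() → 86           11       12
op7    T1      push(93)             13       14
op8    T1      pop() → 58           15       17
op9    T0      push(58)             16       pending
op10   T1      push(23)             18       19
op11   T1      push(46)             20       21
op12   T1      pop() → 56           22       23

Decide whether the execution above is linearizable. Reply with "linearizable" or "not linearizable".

not linearizable

the violation lands at event 12, op6's response at time 12: events 1..11 linearize, events 1..12 do not
exhaustive check: the 6 completed stack ops admit one real-time order; illegal
one such order, op1, op2, op3, op4, op5, op6, breaks at step 6 where op6 pop() → 86 is illegal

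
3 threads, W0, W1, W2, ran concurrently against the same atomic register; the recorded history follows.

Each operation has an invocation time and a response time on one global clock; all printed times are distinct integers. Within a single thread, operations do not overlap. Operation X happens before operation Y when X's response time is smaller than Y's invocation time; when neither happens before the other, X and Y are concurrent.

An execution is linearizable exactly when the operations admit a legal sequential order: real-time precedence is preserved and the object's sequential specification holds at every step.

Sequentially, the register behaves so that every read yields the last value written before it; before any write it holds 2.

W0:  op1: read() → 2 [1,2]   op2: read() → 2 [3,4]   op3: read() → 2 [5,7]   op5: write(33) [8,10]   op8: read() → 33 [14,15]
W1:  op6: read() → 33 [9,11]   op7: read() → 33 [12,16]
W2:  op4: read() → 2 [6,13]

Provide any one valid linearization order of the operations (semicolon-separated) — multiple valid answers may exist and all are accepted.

op1; op2; op3; op4; op5; op6; op7; op8

1. op1 read() → 2, leaving value 2
2. op2 read() → 2, leaving value 2
3. op3 read() → 2, leaving value 2
4. op4 read() → 2, leaving value 2
5. op5 write(33), leaving value 33
6. op6 read() → 33, leaving value 33
7. op7 read() → 33, leaving value 33
8. op8 read() → 33, leaving value 33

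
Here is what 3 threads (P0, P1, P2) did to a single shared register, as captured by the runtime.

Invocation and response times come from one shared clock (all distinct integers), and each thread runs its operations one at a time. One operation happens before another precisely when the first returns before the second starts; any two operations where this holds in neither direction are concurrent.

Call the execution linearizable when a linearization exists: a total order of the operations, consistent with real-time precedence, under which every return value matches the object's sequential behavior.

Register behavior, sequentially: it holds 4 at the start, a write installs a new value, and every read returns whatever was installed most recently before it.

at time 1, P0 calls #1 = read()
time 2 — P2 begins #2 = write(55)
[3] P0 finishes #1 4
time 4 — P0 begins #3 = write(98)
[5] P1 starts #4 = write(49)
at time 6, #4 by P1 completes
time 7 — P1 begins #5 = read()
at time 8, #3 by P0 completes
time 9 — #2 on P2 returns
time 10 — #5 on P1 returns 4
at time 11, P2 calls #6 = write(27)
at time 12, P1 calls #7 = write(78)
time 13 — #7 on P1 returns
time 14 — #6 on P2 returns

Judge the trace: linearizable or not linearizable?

not linearizable

the violation lands at event 10, #5's response at time 10: events 1..9 linearize, events 1..10 do not
every one of the 15 real-time-consistent orders over 5 completed register ops fails the sequential spec
for example #1, #2, #3, #4, #5 fails at step 5: #5 read() → 4 is not legal there
for example #1, #2, #4, #3, #5 fails at step 5: #5 read() → 4 is not legal there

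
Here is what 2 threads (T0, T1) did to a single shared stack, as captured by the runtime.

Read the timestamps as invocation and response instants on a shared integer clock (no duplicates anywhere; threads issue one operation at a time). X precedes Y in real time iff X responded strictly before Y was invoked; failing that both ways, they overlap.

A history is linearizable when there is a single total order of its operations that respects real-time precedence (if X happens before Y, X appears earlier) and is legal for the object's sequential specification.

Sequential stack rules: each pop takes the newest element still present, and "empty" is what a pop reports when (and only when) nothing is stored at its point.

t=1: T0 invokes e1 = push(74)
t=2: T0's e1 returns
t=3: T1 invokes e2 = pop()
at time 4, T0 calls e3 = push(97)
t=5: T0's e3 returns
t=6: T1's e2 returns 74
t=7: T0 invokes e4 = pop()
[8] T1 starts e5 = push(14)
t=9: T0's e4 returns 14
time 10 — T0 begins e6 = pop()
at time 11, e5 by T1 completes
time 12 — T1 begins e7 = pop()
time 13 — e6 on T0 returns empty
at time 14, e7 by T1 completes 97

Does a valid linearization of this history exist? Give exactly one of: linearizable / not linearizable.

one valid linearization: e1, e2, e3, e5, e4, e7, e6
after step 1 (e1 push(74)): stack <74>
after step 2 (e2 pop() → 74): stack <>
after step 3 (e3 push(97)): stack <97>
after step 4 (e5 push(14)): stack <97,14>
after step 5 (e4 pop() → 14): stack <97>
after step 6 (e7 pop() → 97): stack <>
after step 7 (e6 pop() → empty): stack <>

linearizable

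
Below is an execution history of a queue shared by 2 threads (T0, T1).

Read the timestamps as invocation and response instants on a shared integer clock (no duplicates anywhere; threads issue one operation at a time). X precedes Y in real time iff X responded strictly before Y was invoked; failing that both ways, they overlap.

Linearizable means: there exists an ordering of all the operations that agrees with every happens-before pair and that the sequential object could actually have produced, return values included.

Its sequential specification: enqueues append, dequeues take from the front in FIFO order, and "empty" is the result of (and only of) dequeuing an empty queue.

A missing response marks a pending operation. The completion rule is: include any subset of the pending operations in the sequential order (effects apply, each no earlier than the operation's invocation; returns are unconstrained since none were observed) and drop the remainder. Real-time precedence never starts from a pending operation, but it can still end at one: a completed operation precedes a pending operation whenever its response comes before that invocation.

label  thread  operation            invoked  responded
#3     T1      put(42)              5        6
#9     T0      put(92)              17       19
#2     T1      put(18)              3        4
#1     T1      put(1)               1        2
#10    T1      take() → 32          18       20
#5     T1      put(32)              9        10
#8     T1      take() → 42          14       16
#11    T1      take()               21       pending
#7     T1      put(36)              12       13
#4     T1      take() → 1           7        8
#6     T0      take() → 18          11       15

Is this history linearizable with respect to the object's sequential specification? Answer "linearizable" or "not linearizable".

one valid linearization: #1, #2, #3, #4, #5, #6, #7, #8, #9, #10
after step 1 (#1 put(1)): queue <1>
after step 2 (#2 put(18)): queue <1,18>
after step 3 (#3 put(42)): queue <1,18,42>
after step 4 (#4 take() → 1): queue <18,42>
after step 5 (#5 put(32)): queue <18,42,32>
after step 6 (#6 take() → 18): queue <42,32>
after step 7 (#7 put(36)): queue <42,32,36>
after step 8 (#8 take() → 42): queue <32,36>
after step 9 (#9 put(92)): queue <32,36,92>
after step 10 (#10 take() → 32): queue <36,92>

linearizable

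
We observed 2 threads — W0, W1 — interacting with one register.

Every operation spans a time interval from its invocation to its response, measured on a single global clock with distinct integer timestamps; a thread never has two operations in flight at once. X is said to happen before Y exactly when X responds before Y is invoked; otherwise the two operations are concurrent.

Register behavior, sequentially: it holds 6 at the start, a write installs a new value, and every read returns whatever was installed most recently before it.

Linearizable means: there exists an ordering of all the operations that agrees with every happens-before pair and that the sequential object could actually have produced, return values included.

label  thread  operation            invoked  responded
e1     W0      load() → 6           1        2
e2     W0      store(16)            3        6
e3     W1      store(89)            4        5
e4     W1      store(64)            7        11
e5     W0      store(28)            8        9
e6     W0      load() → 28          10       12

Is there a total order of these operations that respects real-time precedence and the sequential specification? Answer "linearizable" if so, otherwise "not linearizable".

linearizable

a witness: e1, e2, e3, e4, e5, e6
after step 1 (e1 load() → 6): value 6
after step 2 (e2 store(16)): value 16
after step 3 (e3 store(89)): value 89
after step 4 (e4 store(64)): value 64
after step 5 (e5 store(28)): value 28
after step 6 (e6 load() → 28): value 28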